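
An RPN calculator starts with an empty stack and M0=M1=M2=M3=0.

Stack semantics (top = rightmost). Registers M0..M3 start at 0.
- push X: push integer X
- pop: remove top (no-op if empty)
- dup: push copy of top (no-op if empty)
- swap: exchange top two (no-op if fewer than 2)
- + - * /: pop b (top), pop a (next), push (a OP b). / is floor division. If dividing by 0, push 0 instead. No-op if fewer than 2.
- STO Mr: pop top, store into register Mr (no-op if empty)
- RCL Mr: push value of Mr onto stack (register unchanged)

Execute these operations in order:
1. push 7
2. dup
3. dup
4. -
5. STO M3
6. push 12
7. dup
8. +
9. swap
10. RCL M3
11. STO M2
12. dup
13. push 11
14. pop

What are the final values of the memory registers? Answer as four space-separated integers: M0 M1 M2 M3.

After op 1 (push 7): stack=[7] mem=[0,0,0,0]
After op 2 (dup): stack=[7,7] mem=[0,0,0,0]
After op 3 (dup): stack=[7,7,7] mem=[0,0,0,0]
After op 4 (-): stack=[7,0] mem=[0,0,0,0]
After op 5 (STO M3): stack=[7] mem=[0,0,0,0]
After op 6 (push 12): stack=[7,12] mem=[0,0,0,0]
After op 7 (dup): stack=[7,12,12] mem=[0,0,0,0]
After op 8 (+): stack=[7,24] mem=[0,0,0,0]
After op 9 (swap): stack=[24,7] mem=[0,0,0,0]
After op 10 (RCL M3): stack=[24,7,0] mem=[0,0,0,0]
After op 11 (STO M2): stack=[24,7] mem=[0,0,0,0]
After op 12 (dup): stack=[24,7,7] mem=[0,0,0,0]
After op 13 (push 11): stack=[24,7,7,11] mem=[0,0,0,0]
After op 14 (pop): stack=[24,7,7] mem=[0,0,0,0]

Answer: 0 0 0 0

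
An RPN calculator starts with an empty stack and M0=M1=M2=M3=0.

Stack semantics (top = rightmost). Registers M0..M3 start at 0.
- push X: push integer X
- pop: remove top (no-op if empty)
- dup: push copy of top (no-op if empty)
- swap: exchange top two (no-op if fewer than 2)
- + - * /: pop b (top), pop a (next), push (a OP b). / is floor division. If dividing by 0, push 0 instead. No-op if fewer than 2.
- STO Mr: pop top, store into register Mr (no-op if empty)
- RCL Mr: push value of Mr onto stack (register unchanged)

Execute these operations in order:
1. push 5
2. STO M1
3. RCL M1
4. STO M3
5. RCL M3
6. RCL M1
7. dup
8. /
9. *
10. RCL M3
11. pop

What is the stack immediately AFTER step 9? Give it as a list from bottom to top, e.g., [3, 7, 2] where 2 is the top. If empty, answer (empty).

After op 1 (push 5): stack=[5] mem=[0,0,0,0]
After op 2 (STO M1): stack=[empty] mem=[0,5,0,0]
After op 3 (RCL M1): stack=[5] mem=[0,5,0,0]
After op 4 (STO M3): stack=[empty] mem=[0,5,0,5]
After op 5 (RCL M3): stack=[5] mem=[0,5,0,5]
After op 6 (RCL M1): stack=[5,5] mem=[0,5,0,5]
After op 7 (dup): stack=[5,5,5] mem=[0,5,0,5]
After op 8 (/): stack=[5,1] mem=[0,5,0,5]
After op 9 (*): stack=[5] mem=[0,5,0,5]

[5]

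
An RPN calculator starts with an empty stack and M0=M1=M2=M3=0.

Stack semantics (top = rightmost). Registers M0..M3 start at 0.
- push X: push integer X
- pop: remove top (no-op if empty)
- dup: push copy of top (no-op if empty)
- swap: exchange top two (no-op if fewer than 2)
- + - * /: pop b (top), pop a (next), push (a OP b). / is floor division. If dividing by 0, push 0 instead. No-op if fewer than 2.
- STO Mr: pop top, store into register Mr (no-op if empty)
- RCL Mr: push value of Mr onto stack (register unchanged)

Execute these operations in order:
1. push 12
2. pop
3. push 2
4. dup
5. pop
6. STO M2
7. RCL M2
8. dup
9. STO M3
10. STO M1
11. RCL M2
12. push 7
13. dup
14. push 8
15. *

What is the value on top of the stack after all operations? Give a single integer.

After op 1 (push 12): stack=[12] mem=[0,0,0,0]
After op 2 (pop): stack=[empty] mem=[0,0,0,0]
After op 3 (push 2): stack=[2] mem=[0,0,0,0]
After op 4 (dup): stack=[2,2] mem=[0,0,0,0]
After op 5 (pop): stack=[2] mem=[0,0,0,0]
After op 6 (STO M2): stack=[empty] mem=[0,0,2,0]
After op 7 (RCL M2): stack=[2] mem=[0,0,2,0]
After op 8 (dup): stack=[2,2] mem=[0,0,2,0]
After op 9 (STO M3): stack=[2] mem=[0,0,2,2]
After op 10 (STO M1): stack=[empty] mem=[0,2,2,2]
After op 11 (RCL M2): stack=[2] mem=[0,2,2,2]
After op 12 (push 7): stack=[2,7] mem=[0,2,2,2]
After op 13 (dup): stack=[2,7,7] mem=[0,2,2,2]
After op 14 (push 8): stack=[2,7,7,8] mem=[0,2,2,2]
After op 15 (*): stack=[2,7,56] mem=[0,2,2,2]

Answer: 56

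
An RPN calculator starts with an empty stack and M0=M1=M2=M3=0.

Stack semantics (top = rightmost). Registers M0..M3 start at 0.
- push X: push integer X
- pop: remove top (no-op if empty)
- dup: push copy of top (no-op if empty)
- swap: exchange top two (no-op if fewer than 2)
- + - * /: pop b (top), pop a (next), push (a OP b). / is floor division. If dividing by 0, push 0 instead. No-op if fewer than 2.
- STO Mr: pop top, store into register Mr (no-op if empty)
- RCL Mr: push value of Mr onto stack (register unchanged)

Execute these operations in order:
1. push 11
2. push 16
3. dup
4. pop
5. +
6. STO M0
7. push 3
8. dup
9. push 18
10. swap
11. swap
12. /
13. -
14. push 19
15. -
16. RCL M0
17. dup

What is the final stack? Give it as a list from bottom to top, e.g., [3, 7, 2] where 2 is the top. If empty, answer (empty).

Answer: [-16, 27, 27]

Derivation:
After op 1 (push 11): stack=[11] mem=[0,0,0,0]
After op 2 (push 16): stack=[11,16] mem=[0,0,0,0]
After op 3 (dup): stack=[11,16,16] mem=[0,0,0,0]
After op 4 (pop): stack=[11,16] mem=[0,0,0,0]
After op 5 (+): stack=[27] mem=[0,0,0,0]
After op 6 (STO M0): stack=[empty] mem=[27,0,0,0]
After op 7 (push 3): stack=[3] mem=[27,0,0,0]
After op 8 (dup): stack=[3,3] mem=[27,0,0,0]
After op 9 (push 18): stack=[3,3,18] mem=[27,0,0,0]
After op 10 (swap): stack=[3,18,3] mem=[27,0,0,0]
After op 11 (swap): stack=[3,3,18] mem=[27,0,0,0]
After op 12 (/): stack=[3,0] mem=[27,0,0,0]
After op 13 (-): stack=[3] mem=[27,0,0,0]
After op 14 (push 19): stack=[3,19] mem=[27,0,0,0]
After op 15 (-): stack=[-16] mem=[27,0,0,0]
After op 16 (RCL M0): stack=[-16,27] mem=[27,0,0,0]
After op 17 (dup): stack=[-16,27,27] mem=[27,0,0,0]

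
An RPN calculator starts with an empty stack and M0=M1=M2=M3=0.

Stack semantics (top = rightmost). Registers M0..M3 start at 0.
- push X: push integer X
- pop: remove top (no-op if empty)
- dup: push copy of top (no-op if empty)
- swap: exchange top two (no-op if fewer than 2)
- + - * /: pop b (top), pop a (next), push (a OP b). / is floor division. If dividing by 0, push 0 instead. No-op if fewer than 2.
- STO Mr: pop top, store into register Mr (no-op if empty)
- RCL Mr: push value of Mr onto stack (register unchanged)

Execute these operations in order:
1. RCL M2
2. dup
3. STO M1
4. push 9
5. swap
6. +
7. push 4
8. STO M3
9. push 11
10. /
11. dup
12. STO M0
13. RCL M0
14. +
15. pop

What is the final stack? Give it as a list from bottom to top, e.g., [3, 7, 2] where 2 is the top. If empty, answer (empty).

Answer: (empty)

Derivation:
After op 1 (RCL M2): stack=[0] mem=[0,0,0,0]
After op 2 (dup): stack=[0,0] mem=[0,0,0,0]
After op 3 (STO M1): stack=[0] mem=[0,0,0,0]
After op 4 (push 9): stack=[0,9] mem=[0,0,0,0]
After op 5 (swap): stack=[9,0] mem=[0,0,0,0]
After op 6 (+): stack=[9] mem=[0,0,0,0]
After op 7 (push 4): stack=[9,4] mem=[0,0,0,0]
After op 8 (STO M3): stack=[9] mem=[0,0,0,4]
After op 9 (push 11): stack=[9,11] mem=[0,0,0,4]
After op 10 (/): stack=[0] mem=[0,0,0,4]
After op 11 (dup): stack=[0,0] mem=[0,0,0,4]
After op 12 (STO M0): stack=[0] mem=[0,0,0,4]
After op 13 (RCL M0): stack=[0,0] mem=[0,0,0,4]
After op 14 (+): stack=[0] mem=[0,0,0,4]
After op 15 (pop): stack=[empty] mem=[0,0,0,4]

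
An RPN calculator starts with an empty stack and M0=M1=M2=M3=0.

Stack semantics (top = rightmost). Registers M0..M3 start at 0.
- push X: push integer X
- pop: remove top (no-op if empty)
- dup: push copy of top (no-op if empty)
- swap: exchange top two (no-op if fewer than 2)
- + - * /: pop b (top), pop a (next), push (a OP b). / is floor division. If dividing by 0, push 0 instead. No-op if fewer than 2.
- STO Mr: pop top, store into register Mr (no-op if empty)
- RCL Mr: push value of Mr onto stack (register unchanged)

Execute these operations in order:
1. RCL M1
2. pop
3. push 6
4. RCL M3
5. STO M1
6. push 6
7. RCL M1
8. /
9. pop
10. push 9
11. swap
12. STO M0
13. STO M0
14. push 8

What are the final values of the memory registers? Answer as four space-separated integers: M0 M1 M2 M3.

Answer: 9 0 0 0

Derivation:
After op 1 (RCL M1): stack=[0] mem=[0,0,0,0]
After op 2 (pop): stack=[empty] mem=[0,0,0,0]
After op 3 (push 6): stack=[6] mem=[0,0,0,0]
After op 4 (RCL M3): stack=[6,0] mem=[0,0,0,0]
After op 5 (STO M1): stack=[6] mem=[0,0,0,0]
After op 6 (push 6): stack=[6,6] mem=[0,0,0,0]
After op 7 (RCL M1): stack=[6,6,0] mem=[0,0,0,0]
After op 8 (/): stack=[6,0] mem=[0,0,0,0]
After op 9 (pop): stack=[6] mem=[0,0,0,0]
After op 10 (push 9): stack=[6,9] mem=[0,0,0,0]
After op 11 (swap): stack=[9,6] mem=[0,0,0,0]
After op 12 (STO M0): stack=[9] mem=[6,0,0,0]
After op 13 (STO M0): stack=[empty] mem=[9,0,0,0]
After op 14 (push 8): stack=[8] mem=[9,0,0,0]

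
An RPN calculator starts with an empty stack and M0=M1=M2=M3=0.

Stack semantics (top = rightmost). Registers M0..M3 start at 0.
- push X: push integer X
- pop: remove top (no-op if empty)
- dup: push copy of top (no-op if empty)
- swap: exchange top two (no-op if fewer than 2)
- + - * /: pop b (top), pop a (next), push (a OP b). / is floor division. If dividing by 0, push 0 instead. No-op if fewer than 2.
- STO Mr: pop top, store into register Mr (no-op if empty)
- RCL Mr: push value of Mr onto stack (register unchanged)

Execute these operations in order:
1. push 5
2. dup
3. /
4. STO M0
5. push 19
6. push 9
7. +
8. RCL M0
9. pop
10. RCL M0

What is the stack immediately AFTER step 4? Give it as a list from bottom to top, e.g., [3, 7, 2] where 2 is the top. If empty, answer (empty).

After op 1 (push 5): stack=[5] mem=[0,0,0,0]
After op 2 (dup): stack=[5,5] mem=[0,0,0,0]
After op 3 (/): stack=[1] mem=[0,0,0,0]
After op 4 (STO M0): stack=[empty] mem=[1,0,0,0]

(empty)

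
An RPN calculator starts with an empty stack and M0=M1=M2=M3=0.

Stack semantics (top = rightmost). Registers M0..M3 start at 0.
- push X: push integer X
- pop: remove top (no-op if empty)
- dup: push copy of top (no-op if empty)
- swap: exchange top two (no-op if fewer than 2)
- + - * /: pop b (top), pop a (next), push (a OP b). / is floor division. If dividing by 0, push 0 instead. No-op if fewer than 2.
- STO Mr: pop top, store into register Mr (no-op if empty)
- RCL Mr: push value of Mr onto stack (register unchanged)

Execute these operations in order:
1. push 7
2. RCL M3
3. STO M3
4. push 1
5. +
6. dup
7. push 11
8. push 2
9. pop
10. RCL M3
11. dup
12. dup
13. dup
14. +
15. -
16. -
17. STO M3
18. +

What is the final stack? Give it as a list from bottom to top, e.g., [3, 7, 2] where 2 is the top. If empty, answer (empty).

After op 1 (push 7): stack=[7] mem=[0,0,0,0]
After op 2 (RCL M3): stack=[7,0] mem=[0,0,0,0]
After op 3 (STO M3): stack=[7] mem=[0,0,0,0]
After op 4 (push 1): stack=[7,1] mem=[0,0,0,0]
After op 5 (+): stack=[8] mem=[0,0,0,0]
After op 6 (dup): stack=[8,8] mem=[0,0,0,0]
After op 7 (push 11): stack=[8,8,11] mem=[0,0,0,0]
After op 8 (push 2): stack=[8,8,11,2] mem=[0,0,0,0]
After op 9 (pop): stack=[8,8,11] mem=[0,0,0,0]
After op 10 (RCL M3): stack=[8,8,11,0] mem=[0,0,0,0]
After op 11 (dup): stack=[8,8,11,0,0] mem=[0,0,0,0]
After op 12 (dup): stack=[8,8,11,0,0,0] mem=[0,0,0,0]
After op 13 (dup): stack=[8,8,11,0,0,0,0] mem=[0,0,0,0]
After op 14 (+): stack=[8,8,11,0,0,0] mem=[0,0,0,0]
After op 15 (-): stack=[8,8,11,0,0] mem=[0,0,0,0]
After op 16 (-): stack=[8,8,11,0] mem=[0,0,0,0]
After op 17 (STO M3): stack=[8,8,11] mem=[0,0,0,0]
After op 18 (+): stack=[8,19] mem=[0,0,0,0]

Answer: [8, 19]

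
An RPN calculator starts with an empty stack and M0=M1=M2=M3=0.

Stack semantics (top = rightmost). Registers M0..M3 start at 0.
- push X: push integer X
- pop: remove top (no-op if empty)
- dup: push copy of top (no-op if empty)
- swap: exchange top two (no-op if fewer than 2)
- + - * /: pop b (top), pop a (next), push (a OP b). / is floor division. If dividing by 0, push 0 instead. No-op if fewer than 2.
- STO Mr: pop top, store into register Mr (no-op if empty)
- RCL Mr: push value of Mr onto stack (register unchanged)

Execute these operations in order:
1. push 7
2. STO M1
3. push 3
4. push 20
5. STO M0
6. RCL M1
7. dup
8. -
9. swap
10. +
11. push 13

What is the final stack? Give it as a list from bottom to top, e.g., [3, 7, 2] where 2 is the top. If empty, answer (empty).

After op 1 (push 7): stack=[7] mem=[0,0,0,0]
After op 2 (STO M1): stack=[empty] mem=[0,7,0,0]
After op 3 (push 3): stack=[3] mem=[0,7,0,0]
After op 4 (push 20): stack=[3,20] mem=[0,7,0,0]
After op 5 (STO M0): stack=[3] mem=[20,7,0,0]
After op 6 (RCL M1): stack=[3,7] mem=[20,7,0,0]
After op 7 (dup): stack=[3,7,7] mem=[20,7,0,0]
After op 8 (-): stack=[3,0] mem=[20,7,0,0]
After op 9 (swap): stack=[0,3] mem=[20,7,0,0]
After op 10 (+): stack=[3] mem=[20,7,0,0]
After op 11 (push 13): stack=[3,13] mem=[20,7,0,0]

Answer: [3, 13]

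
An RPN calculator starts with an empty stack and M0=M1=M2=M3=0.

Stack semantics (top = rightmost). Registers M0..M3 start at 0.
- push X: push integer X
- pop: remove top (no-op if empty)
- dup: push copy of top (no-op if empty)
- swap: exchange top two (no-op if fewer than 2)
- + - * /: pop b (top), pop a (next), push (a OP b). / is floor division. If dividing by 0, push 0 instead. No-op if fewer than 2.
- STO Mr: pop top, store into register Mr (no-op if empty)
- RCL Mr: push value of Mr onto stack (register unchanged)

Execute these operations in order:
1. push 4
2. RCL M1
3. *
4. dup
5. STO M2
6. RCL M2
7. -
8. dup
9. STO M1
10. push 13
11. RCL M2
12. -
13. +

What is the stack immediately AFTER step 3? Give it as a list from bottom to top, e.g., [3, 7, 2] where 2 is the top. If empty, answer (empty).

After op 1 (push 4): stack=[4] mem=[0,0,0,0]
After op 2 (RCL M1): stack=[4,0] mem=[0,0,0,0]
After op 3 (*): stack=[0] mem=[0,0,0,0]

[0]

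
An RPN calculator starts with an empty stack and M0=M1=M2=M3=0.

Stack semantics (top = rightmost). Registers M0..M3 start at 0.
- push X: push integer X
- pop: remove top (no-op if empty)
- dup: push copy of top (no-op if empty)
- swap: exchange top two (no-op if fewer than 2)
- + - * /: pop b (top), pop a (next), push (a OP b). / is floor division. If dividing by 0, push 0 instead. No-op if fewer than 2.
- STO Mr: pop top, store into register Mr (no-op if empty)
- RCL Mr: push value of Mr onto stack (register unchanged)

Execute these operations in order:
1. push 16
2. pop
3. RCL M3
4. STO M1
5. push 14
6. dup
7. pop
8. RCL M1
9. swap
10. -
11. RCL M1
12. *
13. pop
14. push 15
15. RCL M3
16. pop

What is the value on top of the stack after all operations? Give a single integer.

After op 1 (push 16): stack=[16] mem=[0,0,0,0]
After op 2 (pop): stack=[empty] mem=[0,0,0,0]
After op 3 (RCL M3): stack=[0] mem=[0,0,0,0]
After op 4 (STO M1): stack=[empty] mem=[0,0,0,0]
After op 5 (push 14): stack=[14] mem=[0,0,0,0]
After op 6 (dup): stack=[14,14] mem=[0,0,0,0]
After op 7 (pop): stack=[14] mem=[0,0,0,0]
After op 8 (RCL M1): stack=[14,0] mem=[0,0,0,0]
After op 9 (swap): stack=[0,14] mem=[0,0,0,0]
After op 10 (-): stack=[-14] mem=[0,0,0,0]
After op 11 (RCL M1): stack=[-14,0] mem=[0,0,0,0]
After op 12 (*): stack=[0] mem=[0,0,0,0]
After op 13 (pop): stack=[empty] mem=[0,0,0,0]
After op 14 (push 15): stack=[15] mem=[0,0,0,0]
After op 15 (RCL M3): stack=[15,0] mem=[0,0,0,0]
After op 16 (pop): stack=[15] mem=[0,0,0,0]

Answer: 15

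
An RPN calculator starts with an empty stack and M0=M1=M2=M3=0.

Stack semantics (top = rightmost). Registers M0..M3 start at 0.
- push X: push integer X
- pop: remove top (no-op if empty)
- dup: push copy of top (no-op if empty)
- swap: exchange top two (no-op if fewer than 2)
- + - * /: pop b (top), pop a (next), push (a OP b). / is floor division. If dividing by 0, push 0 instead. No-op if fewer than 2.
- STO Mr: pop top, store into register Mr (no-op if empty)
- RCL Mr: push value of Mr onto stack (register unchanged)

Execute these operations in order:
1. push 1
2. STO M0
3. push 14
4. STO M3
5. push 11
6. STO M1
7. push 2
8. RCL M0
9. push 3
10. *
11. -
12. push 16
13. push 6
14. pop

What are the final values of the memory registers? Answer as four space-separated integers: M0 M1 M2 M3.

After op 1 (push 1): stack=[1] mem=[0,0,0,0]
After op 2 (STO M0): stack=[empty] mem=[1,0,0,0]
After op 3 (push 14): stack=[14] mem=[1,0,0,0]
After op 4 (STO M3): stack=[empty] mem=[1,0,0,14]
After op 5 (push 11): stack=[11] mem=[1,0,0,14]
After op 6 (STO M1): stack=[empty] mem=[1,11,0,14]
After op 7 (push 2): stack=[2] mem=[1,11,0,14]
After op 8 (RCL M0): stack=[2,1] mem=[1,11,0,14]
After op 9 (push 3): stack=[2,1,3] mem=[1,11,0,14]
After op 10 (*): stack=[2,3] mem=[1,11,0,14]
After op 11 (-): stack=[-1] mem=[1,11,0,14]
After op 12 (push 16): stack=[-1,16] mem=[1,11,0,14]
After op 13 (push 6): stack=[-1,16,6] mem=[1,11,0,14]
After op 14 (pop): stack=[-1,16] mem=[1,11,0,14]

Answer: 1 11 0 14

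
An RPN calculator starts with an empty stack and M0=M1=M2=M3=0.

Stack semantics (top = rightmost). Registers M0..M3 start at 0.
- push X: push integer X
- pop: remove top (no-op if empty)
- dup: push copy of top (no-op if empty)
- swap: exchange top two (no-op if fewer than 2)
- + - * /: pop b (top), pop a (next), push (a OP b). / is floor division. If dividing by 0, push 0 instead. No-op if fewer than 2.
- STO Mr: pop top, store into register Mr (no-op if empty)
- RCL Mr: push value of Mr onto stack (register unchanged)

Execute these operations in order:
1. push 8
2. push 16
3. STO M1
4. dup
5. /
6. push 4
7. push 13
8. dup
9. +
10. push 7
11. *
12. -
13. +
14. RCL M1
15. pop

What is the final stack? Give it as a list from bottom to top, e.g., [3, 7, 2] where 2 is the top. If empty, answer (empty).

After op 1 (push 8): stack=[8] mem=[0,0,0,0]
After op 2 (push 16): stack=[8,16] mem=[0,0,0,0]
After op 3 (STO M1): stack=[8] mem=[0,16,0,0]
After op 4 (dup): stack=[8,8] mem=[0,16,0,0]
After op 5 (/): stack=[1] mem=[0,16,0,0]
After op 6 (push 4): stack=[1,4] mem=[0,16,0,0]
After op 7 (push 13): stack=[1,4,13] mem=[0,16,0,0]
After op 8 (dup): stack=[1,4,13,13] mem=[0,16,0,0]
After op 9 (+): stack=[1,4,26] mem=[0,16,0,0]
After op 10 (push 7): stack=[1,4,26,7] mem=[0,16,0,0]
After op 11 (*): stack=[1,4,182] mem=[0,16,0,0]
After op 12 (-): stack=[1,-178] mem=[0,16,0,0]
After op 13 (+): stack=[-177] mem=[0,16,0,0]
After op 14 (RCL M1): stack=[-177,16] mem=[0,16,0,0]
After op 15 (pop): stack=[-177] mem=[0,16,0,0]

Answer: [-177]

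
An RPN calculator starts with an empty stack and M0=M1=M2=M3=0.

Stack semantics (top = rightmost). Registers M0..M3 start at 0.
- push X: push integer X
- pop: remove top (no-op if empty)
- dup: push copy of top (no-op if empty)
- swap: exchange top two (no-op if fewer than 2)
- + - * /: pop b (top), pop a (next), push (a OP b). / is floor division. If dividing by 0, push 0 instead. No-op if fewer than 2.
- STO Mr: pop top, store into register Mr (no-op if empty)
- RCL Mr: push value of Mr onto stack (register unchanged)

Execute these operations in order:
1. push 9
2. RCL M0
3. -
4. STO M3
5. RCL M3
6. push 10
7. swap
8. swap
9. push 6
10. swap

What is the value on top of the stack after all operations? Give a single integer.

After op 1 (push 9): stack=[9] mem=[0,0,0,0]
After op 2 (RCL M0): stack=[9,0] mem=[0,0,0,0]
After op 3 (-): stack=[9] mem=[0,0,0,0]
After op 4 (STO M3): stack=[empty] mem=[0,0,0,9]
After op 5 (RCL M3): stack=[9] mem=[0,0,0,9]
After op 6 (push 10): stack=[9,10] mem=[0,0,0,9]
After op 7 (swap): stack=[10,9] mem=[0,0,0,9]
After op 8 (swap): stack=[9,10] mem=[0,0,0,9]
After op 9 (push 6): stack=[9,10,6] mem=[0,0,0,9]
After op 10 (swap): stack=[9,6,10] mem=[0,0,0,9]

Answer: 10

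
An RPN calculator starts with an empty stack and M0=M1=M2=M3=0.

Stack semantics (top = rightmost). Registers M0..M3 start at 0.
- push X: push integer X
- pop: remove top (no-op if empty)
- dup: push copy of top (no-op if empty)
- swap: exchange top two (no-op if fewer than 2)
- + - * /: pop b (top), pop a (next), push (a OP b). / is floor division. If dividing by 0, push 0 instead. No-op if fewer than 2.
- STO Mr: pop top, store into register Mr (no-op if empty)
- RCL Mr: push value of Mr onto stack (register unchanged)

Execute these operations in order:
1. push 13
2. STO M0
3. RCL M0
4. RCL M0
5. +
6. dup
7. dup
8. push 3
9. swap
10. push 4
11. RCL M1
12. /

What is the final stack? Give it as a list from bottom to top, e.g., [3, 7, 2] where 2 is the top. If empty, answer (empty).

After op 1 (push 13): stack=[13] mem=[0,0,0,0]
After op 2 (STO M0): stack=[empty] mem=[13,0,0,0]
After op 3 (RCL M0): stack=[13] mem=[13,0,0,0]
After op 4 (RCL M0): stack=[13,13] mem=[13,0,0,0]
After op 5 (+): stack=[26] mem=[13,0,0,0]
After op 6 (dup): stack=[26,26] mem=[13,0,0,0]
After op 7 (dup): stack=[26,26,26] mem=[13,0,0,0]
After op 8 (push 3): stack=[26,26,26,3] mem=[13,0,0,0]
After op 9 (swap): stack=[26,26,3,26] mem=[13,0,0,0]
After op 10 (push 4): stack=[26,26,3,26,4] mem=[13,0,0,0]
After op 11 (RCL M1): stack=[26,26,3,26,4,0] mem=[13,0,0,0]
After op 12 (/): stack=[26,26,3,26,0] mem=[13,0,0,0]

Answer: [26, 26, 3, 26, 0]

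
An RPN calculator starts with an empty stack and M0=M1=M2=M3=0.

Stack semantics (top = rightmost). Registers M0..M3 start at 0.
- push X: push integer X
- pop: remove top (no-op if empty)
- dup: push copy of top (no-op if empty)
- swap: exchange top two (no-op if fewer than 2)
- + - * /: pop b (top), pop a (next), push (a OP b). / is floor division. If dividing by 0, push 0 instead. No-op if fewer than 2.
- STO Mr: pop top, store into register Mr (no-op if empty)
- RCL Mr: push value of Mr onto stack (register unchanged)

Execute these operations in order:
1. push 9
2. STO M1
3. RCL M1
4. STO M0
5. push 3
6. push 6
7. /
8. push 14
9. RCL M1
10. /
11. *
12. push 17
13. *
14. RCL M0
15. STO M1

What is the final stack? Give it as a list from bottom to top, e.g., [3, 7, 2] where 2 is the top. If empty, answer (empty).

Answer: [0]

Derivation:
After op 1 (push 9): stack=[9] mem=[0,0,0,0]
After op 2 (STO M1): stack=[empty] mem=[0,9,0,0]
After op 3 (RCL M1): stack=[9] mem=[0,9,0,0]
After op 4 (STO M0): stack=[empty] mem=[9,9,0,0]
After op 5 (push 3): stack=[3] mem=[9,9,0,0]
After op 6 (push 6): stack=[3,6] mem=[9,9,0,0]
After op 7 (/): stack=[0] mem=[9,9,0,0]
After op 8 (push 14): stack=[0,14] mem=[9,9,0,0]
After op 9 (RCL M1): stack=[0,14,9] mem=[9,9,0,0]
After op 10 (/): stack=[0,1] mem=[9,9,0,0]
After op 11 (*): stack=[0] mem=[9,9,0,0]
After op 12 (push 17): stack=[0,17] mem=[9,9,0,0]
After op 13 (*): stack=[0] mem=[9,9,0,0]
After op 14 (RCL M0): stack=[0,9] mem=[9,9,0,0]
After op 15 (STO M1): stack=[0] mem=[9,9,0,0]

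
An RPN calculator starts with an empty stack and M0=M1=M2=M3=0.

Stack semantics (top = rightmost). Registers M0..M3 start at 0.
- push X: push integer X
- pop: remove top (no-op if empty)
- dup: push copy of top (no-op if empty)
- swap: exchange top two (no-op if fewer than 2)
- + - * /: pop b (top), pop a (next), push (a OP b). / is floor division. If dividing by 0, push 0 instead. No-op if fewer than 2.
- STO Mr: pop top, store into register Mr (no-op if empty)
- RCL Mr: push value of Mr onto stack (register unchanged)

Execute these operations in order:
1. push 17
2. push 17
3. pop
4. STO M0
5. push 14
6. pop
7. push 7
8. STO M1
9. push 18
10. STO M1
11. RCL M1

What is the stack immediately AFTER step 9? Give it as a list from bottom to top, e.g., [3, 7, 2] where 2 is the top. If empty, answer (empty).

After op 1 (push 17): stack=[17] mem=[0,0,0,0]
After op 2 (push 17): stack=[17,17] mem=[0,0,0,0]
After op 3 (pop): stack=[17] mem=[0,0,0,0]
After op 4 (STO M0): stack=[empty] mem=[17,0,0,0]
After op 5 (push 14): stack=[14] mem=[17,0,0,0]
After op 6 (pop): stack=[empty] mem=[17,0,0,0]
After op 7 (push 7): stack=[7] mem=[17,0,0,0]
After op 8 (STO M1): stack=[empty] mem=[17,7,0,0]
After op 9 (push 18): stack=[18] mem=[17,7,0,0]

[18]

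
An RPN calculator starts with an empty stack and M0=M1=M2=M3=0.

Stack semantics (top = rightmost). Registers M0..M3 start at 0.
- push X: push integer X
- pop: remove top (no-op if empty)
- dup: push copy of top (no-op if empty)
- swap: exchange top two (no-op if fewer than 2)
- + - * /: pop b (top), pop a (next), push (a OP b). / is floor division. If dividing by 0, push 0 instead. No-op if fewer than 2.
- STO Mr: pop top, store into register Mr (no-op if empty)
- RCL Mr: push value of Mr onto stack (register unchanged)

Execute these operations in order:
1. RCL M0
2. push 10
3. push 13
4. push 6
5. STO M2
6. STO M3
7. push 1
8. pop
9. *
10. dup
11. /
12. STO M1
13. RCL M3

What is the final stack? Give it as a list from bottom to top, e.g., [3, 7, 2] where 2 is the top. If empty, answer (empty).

Answer: [13]

Derivation:
After op 1 (RCL M0): stack=[0] mem=[0,0,0,0]
After op 2 (push 10): stack=[0,10] mem=[0,0,0,0]
After op 3 (push 13): stack=[0,10,13] mem=[0,0,0,0]
After op 4 (push 6): stack=[0,10,13,6] mem=[0,0,0,0]
After op 5 (STO M2): stack=[0,10,13] mem=[0,0,6,0]
After op 6 (STO M3): stack=[0,10] mem=[0,0,6,13]
After op 7 (push 1): stack=[0,10,1] mem=[0,0,6,13]
After op 8 (pop): stack=[0,10] mem=[0,0,6,13]
After op 9 (*): stack=[0] mem=[0,0,6,13]
After op 10 (dup): stack=[0,0] mem=[0,0,6,13]
After op 11 (/): stack=[0] mem=[0,0,6,13]
After op 12 (STO M1): stack=[empty] mem=[0,0,6,13]
After op 13 (RCL M3): stack=[13] mem=[0,0,6,13]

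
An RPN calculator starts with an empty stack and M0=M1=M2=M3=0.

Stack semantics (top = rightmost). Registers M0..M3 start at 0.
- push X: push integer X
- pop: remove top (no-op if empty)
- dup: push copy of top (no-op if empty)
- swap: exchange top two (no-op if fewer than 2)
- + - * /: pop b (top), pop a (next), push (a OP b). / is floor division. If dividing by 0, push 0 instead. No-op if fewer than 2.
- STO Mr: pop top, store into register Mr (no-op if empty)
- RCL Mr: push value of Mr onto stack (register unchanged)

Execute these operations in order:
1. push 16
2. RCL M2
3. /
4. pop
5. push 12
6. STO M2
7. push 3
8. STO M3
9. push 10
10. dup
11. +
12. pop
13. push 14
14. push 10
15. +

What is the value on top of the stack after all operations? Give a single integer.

After op 1 (push 16): stack=[16] mem=[0,0,0,0]
After op 2 (RCL M2): stack=[16,0] mem=[0,0,0,0]
After op 3 (/): stack=[0] mem=[0,0,0,0]
After op 4 (pop): stack=[empty] mem=[0,0,0,0]
After op 5 (push 12): stack=[12] mem=[0,0,0,0]
After op 6 (STO M2): stack=[empty] mem=[0,0,12,0]
After op 7 (push 3): stack=[3] mem=[0,0,12,0]
After op 8 (STO M3): stack=[empty] mem=[0,0,12,3]
After op 9 (push 10): stack=[10] mem=[0,0,12,3]
After op 10 (dup): stack=[10,10] mem=[0,0,12,3]
After op 11 (+): stack=[20] mem=[0,0,12,3]
After op 12 (pop): stack=[empty] mem=[0,0,12,3]
After op 13 (push 14): stack=[14] mem=[0,0,12,3]
After op 14 (push 10): stack=[14,10] mem=[0,0,12,3]
After op 15 (+): stack=[24] mem=[0,0,12,3]

Answer: 24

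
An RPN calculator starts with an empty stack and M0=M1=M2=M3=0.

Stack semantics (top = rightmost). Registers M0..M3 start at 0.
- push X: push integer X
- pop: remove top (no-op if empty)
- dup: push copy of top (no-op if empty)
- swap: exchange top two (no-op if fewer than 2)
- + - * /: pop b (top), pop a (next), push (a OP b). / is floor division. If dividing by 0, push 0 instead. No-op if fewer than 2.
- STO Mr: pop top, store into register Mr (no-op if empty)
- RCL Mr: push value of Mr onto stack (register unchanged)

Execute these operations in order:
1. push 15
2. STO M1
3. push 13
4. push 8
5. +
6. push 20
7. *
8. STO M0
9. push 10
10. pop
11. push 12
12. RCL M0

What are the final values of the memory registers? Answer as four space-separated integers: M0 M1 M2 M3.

After op 1 (push 15): stack=[15] mem=[0,0,0,0]
After op 2 (STO M1): stack=[empty] mem=[0,15,0,0]
After op 3 (push 13): stack=[13] mem=[0,15,0,0]
After op 4 (push 8): stack=[13,8] mem=[0,15,0,0]
After op 5 (+): stack=[21] mem=[0,15,0,0]
After op 6 (push 20): stack=[21,20] mem=[0,15,0,0]
After op 7 (*): stack=[420] mem=[0,15,0,0]
After op 8 (STO M0): stack=[empty] mem=[420,15,0,0]
After op 9 (push 10): stack=[10] mem=[420,15,0,0]
After op 10 (pop): stack=[empty] mem=[420,15,0,0]
After op 11 (push 12): stack=[12] mem=[420,15,0,0]
After op 12 (RCL M0): stack=[12,420] mem=[420,15,0,0]

Answer: 420 15 0 0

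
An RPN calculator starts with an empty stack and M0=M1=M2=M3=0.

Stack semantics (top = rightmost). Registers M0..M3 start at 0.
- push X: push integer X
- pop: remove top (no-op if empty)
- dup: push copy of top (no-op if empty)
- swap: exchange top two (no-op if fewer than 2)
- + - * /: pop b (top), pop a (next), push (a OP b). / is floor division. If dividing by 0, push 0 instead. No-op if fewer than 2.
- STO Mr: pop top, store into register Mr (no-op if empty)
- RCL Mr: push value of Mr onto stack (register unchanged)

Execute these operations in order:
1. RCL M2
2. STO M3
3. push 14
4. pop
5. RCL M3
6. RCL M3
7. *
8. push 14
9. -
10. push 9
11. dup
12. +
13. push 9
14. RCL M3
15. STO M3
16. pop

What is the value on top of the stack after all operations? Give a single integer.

Answer: 18

Derivation:
After op 1 (RCL M2): stack=[0] mem=[0,0,0,0]
After op 2 (STO M3): stack=[empty] mem=[0,0,0,0]
After op 3 (push 14): stack=[14] mem=[0,0,0,0]
After op 4 (pop): stack=[empty] mem=[0,0,0,0]
After op 5 (RCL M3): stack=[0] mem=[0,0,0,0]
After op 6 (RCL M3): stack=[0,0] mem=[0,0,0,0]
After op 7 (*): stack=[0] mem=[0,0,0,0]
After op 8 (push 14): stack=[0,14] mem=[0,0,0,0]
After op 9 (-): stack=[-14] mem=[0,0,0,0]
After op 10 (push 9): stack=[-14,9] mem=[0,0,0,0]
After op 11 (dup): stack=[-14,9,9] mem=[0,0,0,0]
After op 12 (+): stack=[-14,18] mem=[0,0,0,0]
After op 13 (push 9): stack=[-14,18,9] mem=[0,0,0,0]
After op 14 (RCL M3): stack=[-14,18,9,0] mem=[0,0,0,0]
After op 15 (STO M3): stack=[-14,18,9] mem=[0,0,0,0]
After op 16 (pop): stack=[-14,18] mem=[0,0,0,0]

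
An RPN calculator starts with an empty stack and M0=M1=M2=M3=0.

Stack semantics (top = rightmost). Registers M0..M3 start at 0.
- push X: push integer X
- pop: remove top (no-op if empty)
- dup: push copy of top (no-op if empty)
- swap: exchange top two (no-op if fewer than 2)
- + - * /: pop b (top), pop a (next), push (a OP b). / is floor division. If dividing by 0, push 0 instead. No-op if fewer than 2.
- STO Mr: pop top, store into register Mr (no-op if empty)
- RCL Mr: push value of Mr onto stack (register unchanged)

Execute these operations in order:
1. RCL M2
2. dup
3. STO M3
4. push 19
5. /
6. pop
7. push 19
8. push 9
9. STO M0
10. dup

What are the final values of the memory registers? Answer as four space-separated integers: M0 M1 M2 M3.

After op 1 (RCL M2): stack=[0] mem=[0,0,0,0]
After op 2 (dup): stack=[0,0] mem=[0,0,0,0]
After op 3 (STO M3): stack=[0] mem=[0,0,0,0]
After op 4 (push 19): stack=[0,19] mem=[0,0,0,0]
After op 5 (/): stack=[0] mem=[0,0,0,0]
After op 6 (pop): stack=[empty] mem=[0,0,0,0]
After op 7 (push 19): stack=[19] mem=[0,0,0,0]
After op 8 (push 9): stack=[19,9] mem=[0,0,0,0]
After op 9 (STO M0): stack=[19] mem=[9,0,0,0]
After op 10 (dup): stack=[19,19] mem=[9,0,0,0]

Answer: 9 0 0 0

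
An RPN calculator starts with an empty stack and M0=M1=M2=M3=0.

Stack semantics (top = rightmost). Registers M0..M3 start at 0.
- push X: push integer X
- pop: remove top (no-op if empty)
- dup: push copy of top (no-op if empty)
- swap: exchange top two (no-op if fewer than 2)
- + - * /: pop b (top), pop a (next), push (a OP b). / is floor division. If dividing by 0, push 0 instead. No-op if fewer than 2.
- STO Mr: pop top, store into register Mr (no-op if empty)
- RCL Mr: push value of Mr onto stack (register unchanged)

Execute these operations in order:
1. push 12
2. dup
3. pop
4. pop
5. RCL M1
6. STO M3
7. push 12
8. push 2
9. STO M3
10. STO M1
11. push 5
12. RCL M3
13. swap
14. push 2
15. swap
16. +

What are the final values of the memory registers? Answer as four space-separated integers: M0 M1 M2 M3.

After op 1 (push 12): stack=[12] mem=[0,0,0,0]
After op 2 (dup): stack=[12,12] mem=[0,0,0,0]
After op 3 (pop): stack=[12] mem=[0,0,0,0]
After op 4 (pop): stack=[empty] mem=[0,0,0,0]
After op 5 (RCL M1): stack=[0] mem=[0,0,0,0]
After op 6 (STO M3): stack=[empty] mem=[0,0,0,0]
After op 7 (push 12): stack=[12] mem=[0,0,0,0]
After op 8 (push 2): stack=[12,2] mem=[0,0,0,0]
After op 9 (STO M3): stack=[12] mem=[0,0,0,2]
After op 10 (STO M1): stack=[empty] mem=[0,12,0,2]
After op 11 (push 5): stack=[5] mem=[0,12,0,2]
After op 12 (RCL M3): stack=[5,2] mem=[0,12,0,2]
After op 13 (swap): stack=[2,5] mem=[0,12,0,2]
After op 14 (push 2): stack=[2,5,2] mem=[0,12,0,2]
After op 15 (swap): stack=[2,2,5] mem=[0,12,0,2]
After op 16 (+): stack=[2,7] mem=[0,12,0,2]

Answer: 0 12 0 2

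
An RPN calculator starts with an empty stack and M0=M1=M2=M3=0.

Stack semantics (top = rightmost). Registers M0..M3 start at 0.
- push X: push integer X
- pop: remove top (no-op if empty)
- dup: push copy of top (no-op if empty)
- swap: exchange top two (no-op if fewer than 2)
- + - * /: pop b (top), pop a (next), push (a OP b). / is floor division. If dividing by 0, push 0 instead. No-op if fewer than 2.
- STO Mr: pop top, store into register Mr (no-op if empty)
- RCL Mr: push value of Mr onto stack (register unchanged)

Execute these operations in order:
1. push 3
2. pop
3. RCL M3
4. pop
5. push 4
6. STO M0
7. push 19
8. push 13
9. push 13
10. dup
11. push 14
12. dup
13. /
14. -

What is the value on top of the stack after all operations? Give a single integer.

Answer: 12

Derivation:
After op 1 (push 3): stack=[3] mem=[0,0,0,0]
After op 2 (pop): stack=[empty] mem=[0,0,0,0]
After op 3 (RCL M3): stack=[0] mem=[0,0,0,0]
After op 4 (pop): stack=[empty] mem=[0,0,0,0]
After op 5 (push 4): stack=[4] mem=[0,0,0,0]
After op 6 (STO M0): stack=[empty] mem=[4,0,0,0]
After op 7 (push 19): stack=[19] mem=[4,0,0,0]
After op 8 (push 13): stack=[19,13] mem=[4,0,0,0]
After op 9 (push 13): stack=[19,13,13] mem=[4,0,0,0]
After op 10 (dup): stack=[19,13,13,13] mem=[4,0,0,0]
After op 11 (push 14): stack=[19,13,13,13,14] mem=[4,0,0,0]
After op 12 (dup): stack=[19,13,13,13,14,14] mem=[4,0,0,0]
After op 13 (/): stack=[19,13,13,13,1] mem=[4,0,0,0]
After op 14 (-): stack=[19,13,13,12] mem=[4,0,0,0]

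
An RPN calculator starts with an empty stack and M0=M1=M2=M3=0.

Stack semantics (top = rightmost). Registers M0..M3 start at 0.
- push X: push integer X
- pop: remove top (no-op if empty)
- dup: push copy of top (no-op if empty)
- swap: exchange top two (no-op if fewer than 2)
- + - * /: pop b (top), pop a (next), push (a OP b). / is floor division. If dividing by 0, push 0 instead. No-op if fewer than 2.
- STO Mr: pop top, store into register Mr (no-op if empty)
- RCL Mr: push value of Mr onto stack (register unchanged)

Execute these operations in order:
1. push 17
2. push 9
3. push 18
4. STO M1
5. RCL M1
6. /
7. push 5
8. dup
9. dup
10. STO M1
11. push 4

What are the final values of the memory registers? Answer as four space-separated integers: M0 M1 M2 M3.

After op 1 (push 17): stack=[17] mem=[0,0,0,0]
After op 2 (push 9): stack=[17,9] mem=[0,0,0,0]
After op 3 (push 18): stack=[17,9,18] mem=[0,0,0,0]
After op 4 (STO M1): stack=[17,9] mem=[0,18,0,0]
After op 5 (RCL M1): stack=[17,9,18] mem=[0,18,0,0]
After op 6 (/): stack=[17,0] mem=[0,18,0,0]
After op 7 (push 5): stack=[17,0,5] mem=[0,18,0,0]
After op 8 (dup): stack=[17,0,5,5] mem=[0,18,0,0]
After op 9 (dup): stack=[17,0,5,5,5] mem=[0,18,0,0]
After op 10 (STO M1): stack=[17,0,5,5] mem=[0,5,0,0]
After op 11 (push 4): stack=[17,0,5,5,4] mem=[0,5,0,0]

Answer: 0 5 0 0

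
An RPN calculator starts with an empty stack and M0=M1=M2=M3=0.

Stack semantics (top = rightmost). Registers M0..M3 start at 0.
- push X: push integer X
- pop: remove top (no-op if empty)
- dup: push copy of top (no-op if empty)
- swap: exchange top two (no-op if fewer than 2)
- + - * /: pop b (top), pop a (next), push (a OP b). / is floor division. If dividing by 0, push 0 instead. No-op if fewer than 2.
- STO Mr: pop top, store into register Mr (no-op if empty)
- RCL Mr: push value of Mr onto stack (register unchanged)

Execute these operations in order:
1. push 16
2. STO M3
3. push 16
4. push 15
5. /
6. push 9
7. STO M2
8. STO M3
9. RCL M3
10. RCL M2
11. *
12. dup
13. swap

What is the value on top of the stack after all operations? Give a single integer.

After op 1 (push 16): stack=[16] mem=[0,0,0,0]
After op 2 (STO M3): stack=[empty] mem=[0,0,0,16]
After op 3 (push 16): stack=[16] mem=[0,0,0,16]
After op 4 (push 15): stack=[16,15] mem=[0,0,0,16]
After op 5 (/): stack=[1] mem=[0,0,0,16]
After op 6 (push 9): stack=[1,9] mem=[0,0,0,16]
After op 7 (STO M2): stack=[1] mem=[0,0,9,16]
After op 8 (STO M3): stack=[empty] mem=[0,0,9,1]
After op 9 (RCL M3): stack=[1] mem=[0,0,9,1]
After op 10 (RCL M2): stack=[1,9] mem=[0,0,9,1]
After op 11 (*): stack=[9] mem=[0,0,9,1]
After op 12 (dup): stack=[9,9] mem=[0,0,9,1]
After op 13 (swap): stack=[9,9] mem=[0,0,9,1]

Answer: 9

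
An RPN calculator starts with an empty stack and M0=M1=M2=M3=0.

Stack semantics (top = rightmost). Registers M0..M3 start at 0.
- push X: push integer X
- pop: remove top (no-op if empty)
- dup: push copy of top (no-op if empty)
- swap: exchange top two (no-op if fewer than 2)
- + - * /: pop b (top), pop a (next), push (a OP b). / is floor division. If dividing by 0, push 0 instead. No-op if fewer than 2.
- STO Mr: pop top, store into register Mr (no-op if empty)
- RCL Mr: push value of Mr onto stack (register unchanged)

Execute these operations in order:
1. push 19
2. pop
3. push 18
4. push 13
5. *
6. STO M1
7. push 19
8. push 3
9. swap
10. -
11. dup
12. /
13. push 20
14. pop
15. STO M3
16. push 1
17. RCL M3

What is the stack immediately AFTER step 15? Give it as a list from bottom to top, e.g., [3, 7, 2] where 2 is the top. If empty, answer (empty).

After op 1 (push 19): stack=[19] mem=[0,0,0,0]
After op 2 (pop): stack=[empty] mem=[0,0,0,0]
After op 3 (push 18): stack=[18] mem=[0,0,0,0]
After op 4 (push 13): stack=[18,13] mem=[0,0,0,0]
After op 5 (*): stack=[234] mem=[0,0,0,0]
After op 6 (STO M1): stack=[empty] mem=[0,234,0,0]
After op 7 (push 19): stack=[19] mem=[0,234,0,0]
After op 8 (push 3): stack=[19,3] mem=[0,234,0,0]
After op 9 (swap): stack=[3,19] mem=[0,234,0,0]
After op 10 (-): stack=[-16] mem=[0,234,0,0]
After op 11 (dup): stack=[-16,-16] mem=[0,234,0,0]
After op 12 (/): stack=[1] mem=[0,234,0,0]
After op 13 (push 20): stack=[1,20] mem=[0,234,0,0]
After op 14 (pop): stack=[1] mem=[0,234,0,0]
After op 15 (STO M3): stack=[empty] mem=[0,234,0,1]

(empty)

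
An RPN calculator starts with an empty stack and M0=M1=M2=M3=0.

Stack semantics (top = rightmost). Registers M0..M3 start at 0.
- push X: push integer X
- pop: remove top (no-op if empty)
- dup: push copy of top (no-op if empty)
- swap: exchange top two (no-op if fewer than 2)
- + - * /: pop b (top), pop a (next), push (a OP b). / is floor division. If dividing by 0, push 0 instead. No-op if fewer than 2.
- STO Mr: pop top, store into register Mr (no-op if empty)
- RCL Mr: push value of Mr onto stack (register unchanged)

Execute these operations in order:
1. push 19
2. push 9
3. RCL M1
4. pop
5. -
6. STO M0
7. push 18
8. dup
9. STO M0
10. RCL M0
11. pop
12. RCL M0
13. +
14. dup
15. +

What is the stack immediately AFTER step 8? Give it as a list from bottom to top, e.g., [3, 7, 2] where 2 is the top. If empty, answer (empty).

After op 1 (push 19): stack=[19] mem=[0,0,0,0]
After op 2 (push 9): stack=[19,9] mem=[0,0,0,0]
After op 3 (RCL M1): stack=[19,9,0] mem=[0,0,0,0]
After op 4 (pop): stack=[19,9] mem=[0,0,0,0]
After op 5 (-): stack=[10] mem=[0,0,0,0]
After op 6 (STO M0): stack=[empty] mem=[10,0,0,0]
After op 7 (push 18): stack=[18] mem=[10,0,0,0]
After op 8 (dup): stack=[18,18] mem=[10,0,0,0]

[18, 18]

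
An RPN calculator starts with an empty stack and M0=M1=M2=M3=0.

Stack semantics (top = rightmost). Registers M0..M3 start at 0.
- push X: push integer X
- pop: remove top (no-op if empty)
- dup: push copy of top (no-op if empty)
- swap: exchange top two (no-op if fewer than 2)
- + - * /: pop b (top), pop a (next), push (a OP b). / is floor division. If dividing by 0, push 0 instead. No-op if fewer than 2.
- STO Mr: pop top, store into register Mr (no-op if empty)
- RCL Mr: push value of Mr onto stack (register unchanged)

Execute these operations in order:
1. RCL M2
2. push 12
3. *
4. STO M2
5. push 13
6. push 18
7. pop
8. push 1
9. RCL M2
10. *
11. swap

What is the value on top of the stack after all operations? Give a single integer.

Answer: 13

Derivation:
After op 1 (RCL M2): stack=[0] mem=[0,0,0,0]
After op 2 (push 12): stack=[0,12] mem=[0,0,0,0]
After op 3 (*): stack=[0] mem=[0,0,0,0]
After op 4 (STO M2): stack=[empty] mem=[0,0,0,0]
After op 5 (push 13): stack=[13] mem=[0,0,0,0]
After op 6 (push 18): stack=[13,18] mem=[0,0,0,0]
After op 7 (pop): stack=[13] mem=[0,0,0,0]
After op 8 (push 1): stack=[13,1] mem=[0,0,0,0]
After op 9 (RCL M2): stack=[13,1,0] mem=[0,0,0,0]
After op 10 (*): stack=[13,0] mem=[0,0,0,0]
After op 11 (swap): stack=[0,13] mem=[0,0,0,0]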